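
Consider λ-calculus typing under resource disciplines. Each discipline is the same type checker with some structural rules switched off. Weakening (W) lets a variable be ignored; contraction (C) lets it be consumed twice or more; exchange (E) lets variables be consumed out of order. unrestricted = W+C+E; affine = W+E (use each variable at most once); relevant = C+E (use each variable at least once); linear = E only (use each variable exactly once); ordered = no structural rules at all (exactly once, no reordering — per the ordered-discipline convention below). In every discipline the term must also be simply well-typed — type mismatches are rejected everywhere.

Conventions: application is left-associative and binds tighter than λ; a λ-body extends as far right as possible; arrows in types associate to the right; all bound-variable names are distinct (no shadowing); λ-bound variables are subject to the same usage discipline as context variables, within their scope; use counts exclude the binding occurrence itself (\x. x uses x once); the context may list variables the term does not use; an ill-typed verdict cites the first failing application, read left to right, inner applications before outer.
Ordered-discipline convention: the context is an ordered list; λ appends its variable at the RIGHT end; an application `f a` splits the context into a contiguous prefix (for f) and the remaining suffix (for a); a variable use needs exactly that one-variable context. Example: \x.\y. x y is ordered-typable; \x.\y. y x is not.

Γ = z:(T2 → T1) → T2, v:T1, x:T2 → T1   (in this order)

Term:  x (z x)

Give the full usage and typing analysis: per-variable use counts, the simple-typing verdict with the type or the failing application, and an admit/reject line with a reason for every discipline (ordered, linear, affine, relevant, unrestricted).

usage: z: 1; v: 0; x: 2
order of uses: x, z, x
typing: the term checks, with type T1
ordered: ✗, needs contraction — x ×2; unused: v — weakening required
linear: ✗, needs contraction — x ×2; unused: v — weakening required
affine: ✗, needs contraction — x ×2
relevant: ✗, unused: v — weakening required
unrestricted: ✓, typability at T1 is all that's needed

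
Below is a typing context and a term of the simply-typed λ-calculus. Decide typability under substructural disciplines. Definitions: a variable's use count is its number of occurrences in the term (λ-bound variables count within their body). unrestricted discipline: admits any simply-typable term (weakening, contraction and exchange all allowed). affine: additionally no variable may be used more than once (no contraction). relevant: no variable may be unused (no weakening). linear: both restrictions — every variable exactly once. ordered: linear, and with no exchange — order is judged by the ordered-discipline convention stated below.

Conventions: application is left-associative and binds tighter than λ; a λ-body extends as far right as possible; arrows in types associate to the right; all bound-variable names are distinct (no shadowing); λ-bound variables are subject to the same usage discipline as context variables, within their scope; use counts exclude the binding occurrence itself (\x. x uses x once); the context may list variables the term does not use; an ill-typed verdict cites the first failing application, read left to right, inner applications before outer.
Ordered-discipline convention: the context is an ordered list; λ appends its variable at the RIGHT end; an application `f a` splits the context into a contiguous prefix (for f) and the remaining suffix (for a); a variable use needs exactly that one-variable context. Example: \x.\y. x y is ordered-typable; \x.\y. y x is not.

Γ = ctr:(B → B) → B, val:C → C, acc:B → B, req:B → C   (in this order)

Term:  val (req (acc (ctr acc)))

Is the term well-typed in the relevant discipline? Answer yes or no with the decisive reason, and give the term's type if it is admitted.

yes — none of ctr, val, acc, req goes unused; term : C
variable uses: ctr=1; val=1; acc=2; req=1
uses in reading order: val, req, acc, ctr, acc
typing: the term checks, with type C
per-discipline verdicts: ordered ✗ | linear ✗ | affine ✗ | relevant ✓ | unrestricted ✓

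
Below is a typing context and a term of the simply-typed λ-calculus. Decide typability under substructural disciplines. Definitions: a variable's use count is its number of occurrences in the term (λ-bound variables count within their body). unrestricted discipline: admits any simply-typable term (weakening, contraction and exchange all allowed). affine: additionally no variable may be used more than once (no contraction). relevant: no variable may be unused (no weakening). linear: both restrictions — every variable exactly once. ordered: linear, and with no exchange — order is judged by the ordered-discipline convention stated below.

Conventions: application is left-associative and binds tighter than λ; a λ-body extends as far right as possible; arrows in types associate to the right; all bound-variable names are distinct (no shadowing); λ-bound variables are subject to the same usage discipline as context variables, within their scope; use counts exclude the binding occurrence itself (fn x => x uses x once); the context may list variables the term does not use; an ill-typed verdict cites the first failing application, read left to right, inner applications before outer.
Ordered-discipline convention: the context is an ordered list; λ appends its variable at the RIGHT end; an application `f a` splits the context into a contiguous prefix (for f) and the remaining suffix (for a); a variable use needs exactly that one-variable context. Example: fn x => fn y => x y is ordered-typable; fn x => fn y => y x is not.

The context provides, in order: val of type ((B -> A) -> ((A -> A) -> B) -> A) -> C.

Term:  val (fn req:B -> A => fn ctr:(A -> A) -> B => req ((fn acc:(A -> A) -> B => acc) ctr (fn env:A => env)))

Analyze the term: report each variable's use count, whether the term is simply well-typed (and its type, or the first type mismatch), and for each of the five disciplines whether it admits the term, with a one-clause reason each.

counts: val ×1; req (bound) ×1; ctr (bound) ×1; acc (bound) ×1; env (bound) ×1
order of uses: val, req, acc, ctr, env
typing: the term checks, with type C
ordered: ✓, val, req, ctr, acc, env: once each, no exchange needed
linear: ✓, exactly-once usage across val, req, ctr, acc, env
affine: ✓, no duplicate uses among val, req, ctr, acc, env
relevant: ✓, val, req, ctr, acc, env: all used, weakening unneeded
unrestricted: ✓, type-checks (C) and nothing is barred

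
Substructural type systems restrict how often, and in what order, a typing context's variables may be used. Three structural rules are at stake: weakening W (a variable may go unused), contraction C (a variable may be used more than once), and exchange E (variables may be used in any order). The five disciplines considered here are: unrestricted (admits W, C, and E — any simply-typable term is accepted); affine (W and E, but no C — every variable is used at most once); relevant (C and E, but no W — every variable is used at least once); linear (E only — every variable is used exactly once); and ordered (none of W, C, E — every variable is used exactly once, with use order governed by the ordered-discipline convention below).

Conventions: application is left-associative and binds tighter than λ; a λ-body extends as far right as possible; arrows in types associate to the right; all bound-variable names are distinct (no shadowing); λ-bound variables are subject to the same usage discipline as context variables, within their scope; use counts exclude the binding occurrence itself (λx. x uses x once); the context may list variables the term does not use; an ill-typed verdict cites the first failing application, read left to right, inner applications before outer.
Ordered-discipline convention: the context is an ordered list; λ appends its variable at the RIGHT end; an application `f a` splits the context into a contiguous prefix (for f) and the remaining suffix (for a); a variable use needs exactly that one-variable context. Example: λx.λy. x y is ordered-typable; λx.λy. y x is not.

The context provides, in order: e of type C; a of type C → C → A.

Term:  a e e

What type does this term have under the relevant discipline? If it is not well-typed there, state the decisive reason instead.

term : A
counts: e: 2×, a: 1×
left-to-right use order: a, e, e
typing: the term checks, with type A
per-discipline verdicts: ordered ✗, linear ✗, affine ✗, relevant ✓, unrestricted ✓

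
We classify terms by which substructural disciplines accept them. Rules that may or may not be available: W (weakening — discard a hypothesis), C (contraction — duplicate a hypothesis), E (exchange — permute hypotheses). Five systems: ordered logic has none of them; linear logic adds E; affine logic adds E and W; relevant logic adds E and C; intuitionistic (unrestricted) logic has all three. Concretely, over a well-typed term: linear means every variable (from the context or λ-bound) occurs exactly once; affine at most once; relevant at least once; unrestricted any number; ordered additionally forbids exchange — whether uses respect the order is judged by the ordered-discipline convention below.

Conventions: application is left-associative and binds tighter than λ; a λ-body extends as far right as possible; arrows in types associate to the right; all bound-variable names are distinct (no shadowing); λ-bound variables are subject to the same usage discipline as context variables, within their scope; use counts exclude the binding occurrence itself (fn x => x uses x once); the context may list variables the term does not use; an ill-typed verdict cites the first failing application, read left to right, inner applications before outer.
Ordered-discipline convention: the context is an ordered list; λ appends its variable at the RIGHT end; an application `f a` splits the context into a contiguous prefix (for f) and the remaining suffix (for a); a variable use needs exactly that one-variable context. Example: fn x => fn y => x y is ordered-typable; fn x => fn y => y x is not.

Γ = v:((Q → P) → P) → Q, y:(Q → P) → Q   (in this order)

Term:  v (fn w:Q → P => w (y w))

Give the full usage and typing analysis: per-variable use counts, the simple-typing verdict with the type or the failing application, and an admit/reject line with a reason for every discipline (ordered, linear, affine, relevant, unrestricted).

usage: v ×1; y ×1; w [bound] ×2
left-to-right use order: v, w, y, w
typing: ✓ — Q
ordered: ✗, needs contraction — w ×2
linear: ✗, needs contraction — w ×2
affine: ✗, needs contraction — w ×2
relevant: ✓, none of v, y, w goes unused
unrestricted: ✓, type-checks (Q) and nothing is barred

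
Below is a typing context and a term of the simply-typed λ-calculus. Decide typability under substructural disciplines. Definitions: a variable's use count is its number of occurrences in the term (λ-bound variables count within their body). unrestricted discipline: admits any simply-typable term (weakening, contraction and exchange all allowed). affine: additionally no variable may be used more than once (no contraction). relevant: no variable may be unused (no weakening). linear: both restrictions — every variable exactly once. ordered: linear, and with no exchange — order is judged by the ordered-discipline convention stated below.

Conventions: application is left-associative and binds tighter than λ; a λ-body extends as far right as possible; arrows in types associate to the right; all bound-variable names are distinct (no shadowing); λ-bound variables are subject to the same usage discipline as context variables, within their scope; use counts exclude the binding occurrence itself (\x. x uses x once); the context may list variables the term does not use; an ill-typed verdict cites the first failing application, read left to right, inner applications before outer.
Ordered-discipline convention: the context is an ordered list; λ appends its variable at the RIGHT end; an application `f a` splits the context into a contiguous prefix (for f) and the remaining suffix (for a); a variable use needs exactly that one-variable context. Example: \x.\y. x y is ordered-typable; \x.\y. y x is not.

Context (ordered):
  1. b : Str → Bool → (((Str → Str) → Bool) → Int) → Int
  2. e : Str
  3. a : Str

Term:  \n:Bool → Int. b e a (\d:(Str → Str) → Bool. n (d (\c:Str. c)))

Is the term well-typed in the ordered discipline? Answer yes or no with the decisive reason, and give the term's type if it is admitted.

no — fails simple typing
usage: b ×1, e ×1, a ×1, n (bound) ×1, d (bound) ×1, c (bound) ×1
order of uses: b, e, a, n, d, c
typing: ill-typed: argument of type Str where Bool is required
summary: ordered ✗, linear ✗, affine ✗, relevant ✗, unrestricted ✗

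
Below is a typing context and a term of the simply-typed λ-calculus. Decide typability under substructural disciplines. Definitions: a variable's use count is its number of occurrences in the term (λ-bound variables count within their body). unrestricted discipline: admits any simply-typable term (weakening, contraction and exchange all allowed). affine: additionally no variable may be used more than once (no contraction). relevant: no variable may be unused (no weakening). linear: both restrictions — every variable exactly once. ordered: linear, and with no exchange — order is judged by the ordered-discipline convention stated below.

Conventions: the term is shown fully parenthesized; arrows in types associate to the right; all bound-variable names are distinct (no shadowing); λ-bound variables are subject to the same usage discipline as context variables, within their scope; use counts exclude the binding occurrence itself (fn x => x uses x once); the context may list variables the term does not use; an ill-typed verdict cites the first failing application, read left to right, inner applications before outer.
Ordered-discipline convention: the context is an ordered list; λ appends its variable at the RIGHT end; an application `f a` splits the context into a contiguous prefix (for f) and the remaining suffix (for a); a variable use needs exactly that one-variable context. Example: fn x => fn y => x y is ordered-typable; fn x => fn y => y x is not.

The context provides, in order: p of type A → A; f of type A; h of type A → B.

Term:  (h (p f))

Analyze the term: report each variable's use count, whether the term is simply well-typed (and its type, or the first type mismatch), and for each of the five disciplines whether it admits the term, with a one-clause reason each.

counts: p: 1×, f: 1×, h: 1×
use order (left to right): h, p, f
typing: the term checks, with type B
ordered: ✗ — needs exchange: uses follow h, p, f
linear: ✓ — each of p, f, h used exactly once
affine: ✓ — p, f, h: no repeats, contraction unneeded
relevant: ✓ — at least one use each (p, f, h)
unrestricted: ✓ — well-typed at B; no restrictions here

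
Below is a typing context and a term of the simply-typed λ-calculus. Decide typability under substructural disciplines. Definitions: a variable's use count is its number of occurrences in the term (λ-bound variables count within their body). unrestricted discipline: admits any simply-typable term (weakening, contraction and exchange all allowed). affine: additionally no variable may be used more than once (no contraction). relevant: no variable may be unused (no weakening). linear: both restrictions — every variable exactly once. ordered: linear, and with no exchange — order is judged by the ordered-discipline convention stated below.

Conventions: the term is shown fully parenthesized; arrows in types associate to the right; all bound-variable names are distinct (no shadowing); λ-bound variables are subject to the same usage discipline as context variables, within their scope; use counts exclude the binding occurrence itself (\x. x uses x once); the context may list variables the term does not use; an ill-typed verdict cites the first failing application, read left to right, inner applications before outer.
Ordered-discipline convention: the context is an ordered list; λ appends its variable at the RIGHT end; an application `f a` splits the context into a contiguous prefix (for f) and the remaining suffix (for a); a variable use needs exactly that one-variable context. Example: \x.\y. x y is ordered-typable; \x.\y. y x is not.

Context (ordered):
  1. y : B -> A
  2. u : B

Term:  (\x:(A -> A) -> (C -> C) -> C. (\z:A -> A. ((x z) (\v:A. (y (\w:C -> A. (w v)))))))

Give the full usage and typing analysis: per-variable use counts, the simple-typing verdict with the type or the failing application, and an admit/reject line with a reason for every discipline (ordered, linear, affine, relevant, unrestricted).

use counts: y: 1×; u: 0×; x (λ-bound): 1×; z (λ-bound): 1×; v (λ-bound): 1×; w (λ-bound): 1×
use order (left to right): x, z, y, w, v
typing: ill-typed: a function awaiting C gets A
ordered ✗ (not simply typable)
linear ✗ (fails simple typing)
affine ✗ (a type mismatch blocks all five)
relevant ✗ (the type mismatch rejects it)
unrestricted ✗ (not simply typable)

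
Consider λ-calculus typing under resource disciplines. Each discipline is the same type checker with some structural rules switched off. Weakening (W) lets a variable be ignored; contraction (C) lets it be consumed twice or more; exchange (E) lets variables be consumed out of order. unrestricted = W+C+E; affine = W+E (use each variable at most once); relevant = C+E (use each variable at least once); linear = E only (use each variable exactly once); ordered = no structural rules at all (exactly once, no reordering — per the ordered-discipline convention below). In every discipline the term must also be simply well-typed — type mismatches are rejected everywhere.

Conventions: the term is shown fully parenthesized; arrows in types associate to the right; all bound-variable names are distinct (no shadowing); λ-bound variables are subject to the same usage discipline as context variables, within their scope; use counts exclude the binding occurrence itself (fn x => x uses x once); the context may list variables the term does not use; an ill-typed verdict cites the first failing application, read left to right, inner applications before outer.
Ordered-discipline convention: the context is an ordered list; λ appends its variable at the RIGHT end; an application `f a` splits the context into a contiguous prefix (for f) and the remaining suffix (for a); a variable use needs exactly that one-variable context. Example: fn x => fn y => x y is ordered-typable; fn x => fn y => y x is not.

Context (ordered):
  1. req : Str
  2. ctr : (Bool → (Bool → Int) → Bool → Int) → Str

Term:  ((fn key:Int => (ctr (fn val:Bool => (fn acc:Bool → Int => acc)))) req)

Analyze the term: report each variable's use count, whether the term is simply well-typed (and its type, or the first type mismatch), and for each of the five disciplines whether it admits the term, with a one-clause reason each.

counts: req=1; ctr=1; key (bound)=0; val (bound)=0; acc (bound)=1
left-to-right use order: ctr, acc, req
typing: ill-typed: argument of type Str where Int is required
ordered: ✗, not simply typable
linear: ✗, fails simple typing
affine: ✗, a type mismatch blocks all five
relevant: ✗, the type mismatch rejects it
unrestricted: ✗, not simply typable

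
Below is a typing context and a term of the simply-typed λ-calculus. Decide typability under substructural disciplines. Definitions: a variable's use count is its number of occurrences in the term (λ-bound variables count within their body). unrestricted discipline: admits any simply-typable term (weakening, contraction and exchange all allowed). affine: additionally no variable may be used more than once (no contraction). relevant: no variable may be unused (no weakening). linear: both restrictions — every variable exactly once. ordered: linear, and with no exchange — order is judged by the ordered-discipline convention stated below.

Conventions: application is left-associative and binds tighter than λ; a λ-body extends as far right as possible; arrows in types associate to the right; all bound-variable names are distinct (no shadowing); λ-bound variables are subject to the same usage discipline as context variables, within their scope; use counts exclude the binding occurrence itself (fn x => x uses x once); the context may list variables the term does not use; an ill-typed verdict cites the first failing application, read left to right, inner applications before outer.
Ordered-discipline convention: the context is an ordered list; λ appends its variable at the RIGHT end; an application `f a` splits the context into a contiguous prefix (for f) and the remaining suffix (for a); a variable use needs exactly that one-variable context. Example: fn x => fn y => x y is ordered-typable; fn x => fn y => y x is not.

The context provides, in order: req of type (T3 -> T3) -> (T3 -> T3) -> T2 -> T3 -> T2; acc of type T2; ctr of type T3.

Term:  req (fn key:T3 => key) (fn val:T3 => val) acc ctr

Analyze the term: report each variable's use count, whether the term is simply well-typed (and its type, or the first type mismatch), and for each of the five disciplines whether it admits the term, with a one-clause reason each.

variable uses: req=1; acc=1; ctr=1; key (bound)=1; val (bound)=1
use order (left to right): req, key, val, acc, ctr
typing: well-typed — term : T2
ordered ✓ (one use each (req, acc, ctr, key, val); ordered split holds)
linear ✓ (req, acc, ctr, key, val: one use apiece)
affine ✓ (at most one use each (req, acc, ctr, key, val))
relevant ✓ (every one of req, acc, ctr, key, val appears)
unrestricted ✓ (typability at T2 is all that's needed)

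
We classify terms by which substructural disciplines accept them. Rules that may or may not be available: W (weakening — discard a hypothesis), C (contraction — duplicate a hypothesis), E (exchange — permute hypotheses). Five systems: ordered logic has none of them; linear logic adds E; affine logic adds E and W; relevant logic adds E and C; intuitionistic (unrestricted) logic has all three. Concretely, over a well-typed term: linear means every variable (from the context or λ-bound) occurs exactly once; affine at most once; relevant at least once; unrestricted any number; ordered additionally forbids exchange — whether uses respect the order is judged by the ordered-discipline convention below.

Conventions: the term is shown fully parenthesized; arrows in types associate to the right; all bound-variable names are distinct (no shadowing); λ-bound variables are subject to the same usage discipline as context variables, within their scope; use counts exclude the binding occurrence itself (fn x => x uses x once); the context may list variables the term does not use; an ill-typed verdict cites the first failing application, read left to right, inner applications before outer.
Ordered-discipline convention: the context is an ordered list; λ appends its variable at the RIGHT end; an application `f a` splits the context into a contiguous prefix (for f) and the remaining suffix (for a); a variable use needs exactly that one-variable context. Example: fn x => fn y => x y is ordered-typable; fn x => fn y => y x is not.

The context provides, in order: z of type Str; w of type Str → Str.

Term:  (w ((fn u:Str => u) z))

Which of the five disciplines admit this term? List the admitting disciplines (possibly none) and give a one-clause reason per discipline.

admitting disciplines: linear, affine, relevant, unrestricted
usage: z ×1, w ×1, u (bound) ×1
order of uses: w, u, z
typing: well-typed — term : Str
ordered: ✗ — no ordered split (uses run w, u, z)
linear: ✓ — exactly-once usage across z, w, u
affine: ✓ — at most one use each (z, w, u)
relevant: ✓ — z, w, u: all used, weakening unneeded
unrestricted: ✓ — well-typed at Str; no restrictions here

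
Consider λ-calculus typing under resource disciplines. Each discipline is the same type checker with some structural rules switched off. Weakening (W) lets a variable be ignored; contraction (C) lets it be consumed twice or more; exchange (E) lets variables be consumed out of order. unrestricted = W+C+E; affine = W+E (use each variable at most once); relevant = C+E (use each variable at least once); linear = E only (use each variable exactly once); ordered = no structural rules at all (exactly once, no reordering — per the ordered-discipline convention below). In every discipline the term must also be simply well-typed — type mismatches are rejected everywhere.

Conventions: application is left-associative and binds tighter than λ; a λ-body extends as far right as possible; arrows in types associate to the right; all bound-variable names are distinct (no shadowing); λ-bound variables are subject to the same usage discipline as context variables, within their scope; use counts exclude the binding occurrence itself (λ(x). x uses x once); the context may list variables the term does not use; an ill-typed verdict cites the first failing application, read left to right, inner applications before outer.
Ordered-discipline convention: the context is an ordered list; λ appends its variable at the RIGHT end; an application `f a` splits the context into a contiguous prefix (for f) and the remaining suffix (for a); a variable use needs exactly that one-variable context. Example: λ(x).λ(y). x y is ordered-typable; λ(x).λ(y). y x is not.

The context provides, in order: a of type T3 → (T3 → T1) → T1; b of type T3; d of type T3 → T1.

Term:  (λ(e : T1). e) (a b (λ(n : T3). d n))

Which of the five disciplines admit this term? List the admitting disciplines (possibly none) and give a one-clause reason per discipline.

admitting disciplines: ordered, linear, affine, relevant, unrestricted
variable uses: a: 1×; b: 1×; d: 1×; e (bound): 1×; n (bound): 1×
use order (left to right): e, a, b, d, n
typing: well-typed — term : T1
ordered: ✓, single-use (a, b, d, e, n), ordered derivation ok
linear: ✓, a, b, d, e, n: one use apiece
affine: ✓, no duplicate uses among a, b, d, e, n
relevant: ✓, a, b, d, e, n: all used, weakening unneeded
unrestricted: ✓, simply typable at T1; W, C, E all held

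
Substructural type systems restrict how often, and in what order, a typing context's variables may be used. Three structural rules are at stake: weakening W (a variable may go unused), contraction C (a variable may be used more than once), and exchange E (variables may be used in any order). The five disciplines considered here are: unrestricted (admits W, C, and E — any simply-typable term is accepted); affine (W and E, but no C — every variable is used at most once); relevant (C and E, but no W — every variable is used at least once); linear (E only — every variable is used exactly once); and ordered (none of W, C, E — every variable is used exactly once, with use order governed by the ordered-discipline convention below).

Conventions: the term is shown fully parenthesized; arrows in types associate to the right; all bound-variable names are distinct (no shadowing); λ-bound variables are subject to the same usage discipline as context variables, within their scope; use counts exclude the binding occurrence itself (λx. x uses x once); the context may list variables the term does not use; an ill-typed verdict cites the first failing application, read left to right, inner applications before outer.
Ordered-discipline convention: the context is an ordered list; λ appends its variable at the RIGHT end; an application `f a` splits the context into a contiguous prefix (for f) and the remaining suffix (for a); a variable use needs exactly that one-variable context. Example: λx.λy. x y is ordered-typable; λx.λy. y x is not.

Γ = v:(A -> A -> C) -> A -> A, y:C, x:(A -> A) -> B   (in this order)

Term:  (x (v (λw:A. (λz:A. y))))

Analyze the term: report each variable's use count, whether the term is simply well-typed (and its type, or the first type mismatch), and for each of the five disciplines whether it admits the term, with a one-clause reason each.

usage: v=1, y=1, x=1, w (bound)=0, z (bound)=0
uses in reading order: x, v, y
typing: ✓ — B
ordered: ✗ — needs weakening: w, z unused
linear: ✗ — needs weakening: w, z unused
affine: ✓ — v, y, x, w, z: no repeats, contraction unneeded
relevant: ✗ — needs weakening: w, z unused
unrestricted: ✓ — typability at B is all that's needed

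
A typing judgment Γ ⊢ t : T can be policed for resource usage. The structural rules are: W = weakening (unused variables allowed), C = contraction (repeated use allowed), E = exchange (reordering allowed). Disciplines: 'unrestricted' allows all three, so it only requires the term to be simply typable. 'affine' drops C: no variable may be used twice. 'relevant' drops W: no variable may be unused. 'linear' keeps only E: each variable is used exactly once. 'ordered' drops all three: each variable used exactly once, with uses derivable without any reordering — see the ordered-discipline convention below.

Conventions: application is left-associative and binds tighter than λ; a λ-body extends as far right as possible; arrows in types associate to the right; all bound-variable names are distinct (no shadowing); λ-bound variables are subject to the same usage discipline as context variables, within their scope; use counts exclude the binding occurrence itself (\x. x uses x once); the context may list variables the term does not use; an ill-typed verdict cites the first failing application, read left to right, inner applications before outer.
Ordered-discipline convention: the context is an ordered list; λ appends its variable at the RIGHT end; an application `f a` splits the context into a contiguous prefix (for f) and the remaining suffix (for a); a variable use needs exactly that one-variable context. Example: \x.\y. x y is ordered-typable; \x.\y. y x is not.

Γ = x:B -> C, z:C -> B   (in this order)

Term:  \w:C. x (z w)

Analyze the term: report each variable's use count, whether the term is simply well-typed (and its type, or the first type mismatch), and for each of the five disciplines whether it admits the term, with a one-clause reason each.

variable uses: x: 1, z: 1, w (λ-bound): 1
left-to-right use order: x, z, w
typing: well-typed — term : C -> C
ordered ✓ (single-use (x, z, w), ordered derivation ok)
linear ✓ (x, z, w: one use apiece)
affine ✓ (no duplicate uses among x, z, w)
relevant ✓ (none of x, z, w goes unused)
unrestricted ✓ (simply typable at C -> C; W, C, E all held)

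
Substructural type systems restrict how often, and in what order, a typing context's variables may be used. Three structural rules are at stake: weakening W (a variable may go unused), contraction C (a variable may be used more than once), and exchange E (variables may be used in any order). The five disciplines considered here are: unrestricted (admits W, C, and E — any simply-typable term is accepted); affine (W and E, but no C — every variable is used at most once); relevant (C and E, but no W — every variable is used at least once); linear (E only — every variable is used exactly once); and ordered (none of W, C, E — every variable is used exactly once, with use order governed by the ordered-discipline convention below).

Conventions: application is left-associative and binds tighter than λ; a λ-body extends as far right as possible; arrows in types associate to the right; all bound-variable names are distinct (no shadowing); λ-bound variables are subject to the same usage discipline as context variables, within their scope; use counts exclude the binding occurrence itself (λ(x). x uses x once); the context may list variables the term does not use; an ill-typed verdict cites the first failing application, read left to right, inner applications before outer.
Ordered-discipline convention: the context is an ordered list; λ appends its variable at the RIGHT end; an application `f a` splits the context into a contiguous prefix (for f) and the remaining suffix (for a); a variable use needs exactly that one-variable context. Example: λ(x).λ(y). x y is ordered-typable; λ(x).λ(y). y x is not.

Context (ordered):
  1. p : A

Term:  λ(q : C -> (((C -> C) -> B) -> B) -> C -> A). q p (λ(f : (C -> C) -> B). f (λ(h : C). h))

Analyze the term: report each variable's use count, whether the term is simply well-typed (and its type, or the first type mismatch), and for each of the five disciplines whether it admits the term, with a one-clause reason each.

variable uses: p: 1, q (bound): 1, f (bound): 1, h (bound): 1
order of uses: q, p, f, h
typing: ill-typed: an argument A mismatches the expected C
ordered: ✗ — a type mismatch blocks all five
linear: ✗ — the type mismatch rejects it
affine: ✗ — not simply typable
relevant: ✗ — fails simple typing
unrestricted: ✗ — a type mismatch blocks all five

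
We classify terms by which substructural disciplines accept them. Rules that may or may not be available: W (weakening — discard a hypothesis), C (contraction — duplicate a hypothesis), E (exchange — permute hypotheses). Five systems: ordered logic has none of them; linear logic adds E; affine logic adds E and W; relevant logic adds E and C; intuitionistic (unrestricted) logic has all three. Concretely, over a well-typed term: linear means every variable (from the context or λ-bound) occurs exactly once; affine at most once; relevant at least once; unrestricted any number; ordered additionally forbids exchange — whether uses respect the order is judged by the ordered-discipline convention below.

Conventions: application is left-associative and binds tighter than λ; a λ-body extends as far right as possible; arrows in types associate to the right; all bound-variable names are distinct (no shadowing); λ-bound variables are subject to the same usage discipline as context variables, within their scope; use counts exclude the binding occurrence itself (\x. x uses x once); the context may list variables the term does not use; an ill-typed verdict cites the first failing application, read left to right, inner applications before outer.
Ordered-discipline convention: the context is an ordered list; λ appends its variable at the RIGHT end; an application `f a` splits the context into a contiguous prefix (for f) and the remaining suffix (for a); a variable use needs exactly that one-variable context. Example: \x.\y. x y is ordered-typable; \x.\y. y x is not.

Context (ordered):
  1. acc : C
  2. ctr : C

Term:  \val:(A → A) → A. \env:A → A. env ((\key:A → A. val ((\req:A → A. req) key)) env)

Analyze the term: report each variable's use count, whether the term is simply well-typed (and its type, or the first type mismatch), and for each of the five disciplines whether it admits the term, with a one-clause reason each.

usage: acc=0; ctr=0; val (λ-bound)=1; env (λ-bound)=2; key (λ-bound)=1; req (λ-bound)=1
left-to-right use order: env, val, req, key, env
typing: ✓ — ((A → A) → A) → (A → A) → A
ordered: ✗, uses contraction: env ×2; acc, ctr never used (weakening)
linear: ✗, uses contraction: env ×2; acc, ctr never used (weakening)
affine: ✗, uses contraction: env ×2
relevant: ✗, acc, ctr never used (weakening)
unrestricted: ✓, typability at ((A → A) → A) → (A → A) → A is all that's needed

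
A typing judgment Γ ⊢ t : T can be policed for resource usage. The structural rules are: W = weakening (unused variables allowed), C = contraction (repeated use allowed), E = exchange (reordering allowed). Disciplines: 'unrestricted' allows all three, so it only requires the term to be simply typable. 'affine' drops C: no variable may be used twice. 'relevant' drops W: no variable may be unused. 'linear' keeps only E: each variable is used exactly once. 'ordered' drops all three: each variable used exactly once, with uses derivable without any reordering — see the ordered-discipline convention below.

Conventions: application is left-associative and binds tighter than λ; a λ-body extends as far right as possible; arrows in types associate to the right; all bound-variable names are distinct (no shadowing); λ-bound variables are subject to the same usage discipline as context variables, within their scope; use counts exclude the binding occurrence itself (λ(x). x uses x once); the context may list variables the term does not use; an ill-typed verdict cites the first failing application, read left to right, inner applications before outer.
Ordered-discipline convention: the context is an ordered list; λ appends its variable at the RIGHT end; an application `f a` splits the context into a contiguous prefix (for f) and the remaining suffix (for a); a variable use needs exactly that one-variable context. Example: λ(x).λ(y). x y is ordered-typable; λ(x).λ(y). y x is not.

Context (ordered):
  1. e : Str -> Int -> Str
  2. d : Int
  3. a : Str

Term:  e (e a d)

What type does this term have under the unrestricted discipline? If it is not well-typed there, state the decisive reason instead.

term : Int -> Str
counts: e=2, d=1, a=1
use order (left to right): e, e, a, d
typing: well-typed — term : Int -> Str
summary: ordered ✗; linear ✗; affine ✗; relevant ✓; unrestricted ✓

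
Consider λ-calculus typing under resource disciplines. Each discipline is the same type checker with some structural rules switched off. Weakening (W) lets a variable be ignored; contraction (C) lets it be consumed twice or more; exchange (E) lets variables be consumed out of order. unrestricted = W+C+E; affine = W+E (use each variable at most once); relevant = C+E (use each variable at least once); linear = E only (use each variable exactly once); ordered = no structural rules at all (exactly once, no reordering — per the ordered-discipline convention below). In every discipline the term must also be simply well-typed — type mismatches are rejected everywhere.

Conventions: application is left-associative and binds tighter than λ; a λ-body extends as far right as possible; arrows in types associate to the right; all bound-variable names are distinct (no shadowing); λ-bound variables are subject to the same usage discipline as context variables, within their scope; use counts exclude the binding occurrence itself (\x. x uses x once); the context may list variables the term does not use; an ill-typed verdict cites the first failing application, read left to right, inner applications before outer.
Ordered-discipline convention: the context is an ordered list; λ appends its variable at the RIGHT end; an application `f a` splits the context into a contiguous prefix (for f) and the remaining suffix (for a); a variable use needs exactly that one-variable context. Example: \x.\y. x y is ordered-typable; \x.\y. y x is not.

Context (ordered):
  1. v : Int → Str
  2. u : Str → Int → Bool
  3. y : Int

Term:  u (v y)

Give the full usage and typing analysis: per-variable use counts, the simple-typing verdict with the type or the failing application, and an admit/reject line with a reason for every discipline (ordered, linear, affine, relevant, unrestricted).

counts: v: 1, u: 1, y: 1
order of uses: u, v, y
typing: the term checks, with type Int → Bool
ordered: ✗, use order u, v, y needs exchange
linear: ✓, each of v, u, y used exactly once
affine: ✓, no duplicate uses among v, u, y
relevant: ✓, none of v, u, y goes unused
unrestricted: ✓, typability at Int → Bool is all that's needed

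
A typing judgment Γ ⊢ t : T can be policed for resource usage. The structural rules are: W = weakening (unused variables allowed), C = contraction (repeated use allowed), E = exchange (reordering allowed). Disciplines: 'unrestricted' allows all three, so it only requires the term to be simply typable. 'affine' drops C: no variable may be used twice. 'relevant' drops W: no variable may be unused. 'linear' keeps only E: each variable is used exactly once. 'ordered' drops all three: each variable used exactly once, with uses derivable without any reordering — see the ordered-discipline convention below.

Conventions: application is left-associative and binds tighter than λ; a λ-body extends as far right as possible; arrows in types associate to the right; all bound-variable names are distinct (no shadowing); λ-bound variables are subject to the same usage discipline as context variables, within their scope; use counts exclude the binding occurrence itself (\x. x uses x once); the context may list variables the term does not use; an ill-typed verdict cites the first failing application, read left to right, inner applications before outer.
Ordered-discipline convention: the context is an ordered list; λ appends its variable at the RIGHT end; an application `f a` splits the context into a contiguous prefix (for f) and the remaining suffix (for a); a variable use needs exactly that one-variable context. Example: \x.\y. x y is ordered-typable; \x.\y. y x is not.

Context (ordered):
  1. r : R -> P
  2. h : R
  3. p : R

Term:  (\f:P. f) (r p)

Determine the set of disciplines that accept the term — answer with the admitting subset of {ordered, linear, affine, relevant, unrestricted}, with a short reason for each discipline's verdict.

accepted by: affine, unrestricted
use counts: r: 1×, h: 0×, p: 1×, f (λ-bound): 1×
uses in reading order: f, r, p
typing: the term checks, with type P
ordered: ✗ — needs weakening: h unused
linear: ✗ — needs weakening: h unused
affine: ✓ — none of r, h, p, f used more than once
relevant: ✗ — needs weakening: h unused
unrestricted: ✓ — type-checks (P) and nothing is barred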